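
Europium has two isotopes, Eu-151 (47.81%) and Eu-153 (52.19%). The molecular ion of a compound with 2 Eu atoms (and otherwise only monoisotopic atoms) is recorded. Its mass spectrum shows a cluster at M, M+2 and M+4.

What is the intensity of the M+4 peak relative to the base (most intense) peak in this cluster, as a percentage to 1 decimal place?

54.6%

(0.4781 + 0.5219)^2 gives M 0.2286, M+2 0.4990, M+4 0.2724; the largest is M+2.
P(M+2) = C(2,1) × 0.4781^1 × 0.5219^1 = 2 × 0.4781 × 0.5219 = 0.499041 (base)
P(M+4) = C(2,2) × 0.4781^0 × 0.5219^2 = 1 × 1.0000 × 0.27237961 = 0.272380
Relative intensity = 0.272380 / 0.499041 × 100 = 54.6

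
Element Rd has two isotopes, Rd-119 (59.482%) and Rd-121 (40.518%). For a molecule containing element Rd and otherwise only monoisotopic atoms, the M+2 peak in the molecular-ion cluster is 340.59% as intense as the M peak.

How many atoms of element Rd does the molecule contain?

For n independent Rd atoms, I(M+2)/I(M) = n · (abundance Rd-121) / (abundance Rd-119) = n · 0.40518/0.59482.
n = 3.4059 × 0.59482/0.40518 = 5.00 ≈ 5

5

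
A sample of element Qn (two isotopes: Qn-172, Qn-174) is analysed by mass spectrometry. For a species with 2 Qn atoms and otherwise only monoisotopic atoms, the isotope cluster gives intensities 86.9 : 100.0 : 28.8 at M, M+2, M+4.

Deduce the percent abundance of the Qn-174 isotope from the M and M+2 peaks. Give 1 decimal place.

Let p = fractional abundance of Qn-172. I(M+2)/I(M) = [C(2,1)·p^1·(1−p)] / p^2 = 2·(1−p)/p = 100.0/86.9 = 1.1507
(1−p)/p = 1.1507/2 = 0.5754  ⇒  p = 1/(1 + 0.5754) = 0.6348
Qn-172: 63.5%, Qn-174: 36.5%.

36.5%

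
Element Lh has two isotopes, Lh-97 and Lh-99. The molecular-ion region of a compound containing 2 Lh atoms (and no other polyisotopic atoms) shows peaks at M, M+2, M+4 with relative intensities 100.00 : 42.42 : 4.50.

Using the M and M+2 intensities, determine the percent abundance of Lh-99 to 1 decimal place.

If p is the fraction of Lh that is Lh-97, then I(M+2)/I(M) = [C(2,1)·p^1·(1−p)] / p^2 = 2·(1−p)/p = 42.42/100.00 = 0.4242
(1−p)/p = 0.4242/2 = 0.2121  ⇒  p = 1/(1 + 0.2121) = 0.8250
Lh-97: 82.5%, Lh-99: 17.5%.

17.5%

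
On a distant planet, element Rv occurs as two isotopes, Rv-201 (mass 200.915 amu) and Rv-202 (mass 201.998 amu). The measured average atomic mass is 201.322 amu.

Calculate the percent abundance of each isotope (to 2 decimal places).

Rv-201: 62.42%, Rv-202: 37.58%

Writing the weighted mean with unknown fraction x of Rv-201:
200.915·x + 201.998·(1 − x) = 201.322
(200.915 − 201.998)·x = 201.322 − 201.998
x = -0.676 / -1.083 = 0.62419 → 62.42% Rv-201, 37.58% Rv-202.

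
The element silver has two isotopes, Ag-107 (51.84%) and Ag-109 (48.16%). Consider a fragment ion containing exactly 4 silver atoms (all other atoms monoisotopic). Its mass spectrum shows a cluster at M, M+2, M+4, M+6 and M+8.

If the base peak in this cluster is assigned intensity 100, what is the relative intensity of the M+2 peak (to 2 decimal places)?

71.76

Term probabilities: M 0.0722, M+2 0.2684, M+4 0.3740, M+6 0.2316, M+8 0.0538. Base peak = M+4.
P(M+4) = C(4,2) × 0.5184^2 × 0.4816^2 = 6 × 0.26873856 × 0.23193856 = 0.373985 (base)
P(M+2) = C(4,1) × 0.5184^3 × 0.4816^1 = 4 × 0.13931407 × 0.4816 = 0.268375
Relative intensity = 0.268375 / 0.373985 × 100 = 71.76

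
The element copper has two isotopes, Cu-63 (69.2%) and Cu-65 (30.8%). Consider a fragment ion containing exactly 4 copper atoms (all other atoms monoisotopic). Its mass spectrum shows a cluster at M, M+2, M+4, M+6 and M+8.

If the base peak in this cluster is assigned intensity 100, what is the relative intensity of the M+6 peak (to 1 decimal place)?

19.8

Binomial terms of (0.692 + 0.308)^4: M 0.2293, M+2 0.4083, M+4 0.2726, M+6 0.0809, M+8 0.0090 → M+2 is the base peak.
P(M+2) = C(4,1) × 0.692^3 × 0.308^1 = 4 × 0.33137389 × 0.3080 = 0.408253 (base)
P(M+6) = C(4,3) × 0.692^1 × 0.308^3 = 4 × 0.6920 × 0.02921811 = 0.080876
Relative intensity = 0.080876 / 0.408253 × 100 = 19.8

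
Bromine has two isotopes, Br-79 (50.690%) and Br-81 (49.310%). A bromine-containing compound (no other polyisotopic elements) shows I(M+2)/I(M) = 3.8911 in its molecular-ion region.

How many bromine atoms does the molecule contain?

The M+2/M ratio from n Br atoms is n · q/p = n · 0.49310/0.50690.
n = 3.8911 × 0.50690/0.49310 = 4.00 ≈ 4

4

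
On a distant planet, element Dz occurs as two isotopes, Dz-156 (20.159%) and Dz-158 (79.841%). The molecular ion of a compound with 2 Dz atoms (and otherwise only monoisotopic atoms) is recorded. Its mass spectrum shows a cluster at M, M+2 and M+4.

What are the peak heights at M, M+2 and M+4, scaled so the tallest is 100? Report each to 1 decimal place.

6.4 : 50.5 : 100.0

Each Dz atom is independently Dz-156 (p = 0.20159) or Dz-158 (q = 0.79841); the cluster is the binomial expansion (p + q)^2.
P(M) = 0.20159^2 = 0.040639
P(M+2) = 2 × 0.20159^1 × 0.79841^1 = 0.321903
P(M+4) = 0.79841^2 = 0.637459
The M+4 peak is largest (0.637459); scaling to 100 gives 6.4 : 50.5 : 100.0.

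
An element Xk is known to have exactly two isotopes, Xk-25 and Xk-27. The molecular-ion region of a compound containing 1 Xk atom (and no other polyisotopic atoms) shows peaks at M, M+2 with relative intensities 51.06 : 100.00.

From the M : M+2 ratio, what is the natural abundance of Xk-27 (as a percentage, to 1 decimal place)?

Let p = fractional abundance of Xk-25. I(M+2)/I(M) = [C(1,1)·p^0·(1−p)] / p^1 = 1·(1−p)/p = 100.00/51.06 = 1.9585
(1−p)/p = 1.9585/1 = 1.9585  ⇒  p = 1/(1 + 1.9585) = 0.3380
Xk-25: 33.8%, Xk-27: 66.2%.

66.2%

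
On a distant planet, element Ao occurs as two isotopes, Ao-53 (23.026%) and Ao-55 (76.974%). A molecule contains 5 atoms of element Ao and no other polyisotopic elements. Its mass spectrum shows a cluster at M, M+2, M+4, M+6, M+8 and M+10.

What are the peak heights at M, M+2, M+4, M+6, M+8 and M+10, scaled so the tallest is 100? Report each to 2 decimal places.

The 5 Ao atoms are independent, so intensities follow the terms of (0.23026 + 0.76974)^5.
P(M) = 0.23026^5 = 0.000647
P(M+2) = 5 × 0.23026^4 × 0.76974^1 = 0.010819
P(M+4) = 10 × 0.23026^3 × 0.76974^2 = 0.072334
P(M+6) = 10 × 0.23026^2 × 0.76974^3 = 0.241807
P(M+8) = 5 × 0.23026^1 × 0.76974^4 = 0.404171
P(M+10) = 0.76974^5 = 0.270222
The M+8 peak is largest (0.404171); scaling to 100 gives 0.16 : 2.68 : 17.90 : 59.83 : 100.00 : 66.86.

0.16 : 2.68 : 17.90 : 59.83 : 100.00 : 66.86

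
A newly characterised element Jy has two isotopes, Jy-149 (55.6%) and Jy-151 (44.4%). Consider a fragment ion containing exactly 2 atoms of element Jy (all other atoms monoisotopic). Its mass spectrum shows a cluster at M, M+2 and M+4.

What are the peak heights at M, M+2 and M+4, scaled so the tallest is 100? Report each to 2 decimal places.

62.61 : 100.00 : 39.93

The 2 Jy atoms are independent, so intensities follow the terms of (0.556 + 0.444)^2.
P(M) = 0.556^2 = 0.309136
P(M+2) = 2 × 0.556^1 × 0.444^1 = 0.493728
P(M+4) = 0.444^2 = 0.197136
The M+2 peak is largest (0.493728); scaling to 100 gives 62.61 : 100.00 : 39.93.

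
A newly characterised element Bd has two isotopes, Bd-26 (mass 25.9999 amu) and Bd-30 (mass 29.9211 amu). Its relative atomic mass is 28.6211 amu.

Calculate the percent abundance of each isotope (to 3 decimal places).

Bd-26: 33.153%, Bd-30: 66.847%

Writing the weighted mean with unknown fraction x of Bd-26:
25.9999·x + 29.9211·(1 − x) = 28.6211
(25.9999 − 29.9211)·x = 28.6211 − 29.9211
x = -1.3000 / -3.9212 = 0.33153 → 33.153% Bd-26, 66.847% Bd-30.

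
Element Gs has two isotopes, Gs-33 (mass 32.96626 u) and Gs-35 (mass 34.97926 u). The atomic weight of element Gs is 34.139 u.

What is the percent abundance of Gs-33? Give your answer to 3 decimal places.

41.742%

Let x be the fractional abundance of Gs-33; then Gs-35 has abundance 1 − x.
32.96626·x + 34.97926·(1 − x) = 34.139
(32.96626 − 34.97926)·x = 34.139 − 34.97926
x = -0.84026 / -2.01300 = 0.41742 → 41.742% Gs-33, 58.258% Gs-35.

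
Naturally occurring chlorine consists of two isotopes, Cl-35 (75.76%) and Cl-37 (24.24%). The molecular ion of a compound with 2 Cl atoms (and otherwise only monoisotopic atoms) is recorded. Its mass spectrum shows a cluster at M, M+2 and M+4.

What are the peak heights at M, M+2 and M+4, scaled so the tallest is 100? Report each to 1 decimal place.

The 2 Cl atoms are independent, so intensities follow the terms of (0.7576 + 0.2424)^2.
P(M) = 0.7576^2 = 0.573958
P(M+2) = 2 × 0.7576^1 × 0.2424^1 = 0.367284
P(M+4) = 0.2424^2 = 0.058758
The M peak is largest (0.573958); scaling to 100 gives 100.0 : 64.0 : 10.2.

100.0 : 64.0 : 10.2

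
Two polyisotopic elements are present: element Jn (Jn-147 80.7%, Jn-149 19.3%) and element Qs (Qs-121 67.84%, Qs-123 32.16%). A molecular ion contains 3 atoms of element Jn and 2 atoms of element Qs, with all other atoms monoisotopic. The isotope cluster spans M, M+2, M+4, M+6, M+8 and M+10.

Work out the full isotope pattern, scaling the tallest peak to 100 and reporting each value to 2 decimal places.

Element Jn pattern (n=3): 0.52555794 : 0.37707317 : 0.09017983 : 0.00718906
Element Qs pattern (n=2): 0.46022656 : 0.43634688 : 0.10342656
Convolve the two distributions (both contribute in 2-u steps):
  M: 0.52555794×0.46022656 = 0.241876
  M+2: 0.52555794×0.43634688 + 0.37707317×0.46022656 = 0.402865
  M+4: 0.52555794×0.10342656 + 0.37707317×0.43634688 + 0.09017983×0.46022656 = 0.260395
  M+6: 0.37707317×0.10342656 + 0.09017983×0.43634688 + 0.00718906×0.46022656 = 0.081658
  M+8: 0.09017983×0.10342656 + 0.00718906×0.43634688 = 0.012464
  M+10: 0.00718906×0.10342656 = 0.000744
Scale to base peak (0.402865) = 100: 60.04 : 100.00 : 64.64 : 20.27 : 3.09 : 0.18

60.04 : 100.00 : 64.64 : 20.27 : 3.09 : 0.18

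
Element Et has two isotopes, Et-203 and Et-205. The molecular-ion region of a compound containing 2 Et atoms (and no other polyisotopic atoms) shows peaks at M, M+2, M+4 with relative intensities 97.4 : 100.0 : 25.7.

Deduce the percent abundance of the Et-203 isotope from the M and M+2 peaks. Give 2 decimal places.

Write p for the Et-203 fraction. I(M+2)/I(M) = [C(2,1)·p^1·(1−p)] / p^2 = 2·(1−p)/p = 100.0/97.4 = 1.0267
(1−p)/p = 1.0267/2 = 0.5133  ⇒  p = 1/(1 + 0.5133) = 0.6608
Et-203: 66.08%, Et-205: 33.92%.

66.08%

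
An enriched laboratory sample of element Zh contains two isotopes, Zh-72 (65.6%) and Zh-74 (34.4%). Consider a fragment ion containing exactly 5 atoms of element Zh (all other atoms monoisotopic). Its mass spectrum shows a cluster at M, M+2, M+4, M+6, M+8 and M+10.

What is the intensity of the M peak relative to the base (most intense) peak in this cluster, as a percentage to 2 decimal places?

(0.656 + 0.344)^5 gives M 0.1215, M+2 0.3185, M+4 0.3341, M+6 0.1752, M+8 0.0459, M+10 0.0048; the largest is M+4.
P(M+4) = C(5,2) × 0.656^3 × 0.344^2 = 10 × 0.28230042 × 0.118336 = 0.334063 (base)
P(M) = C(5,0) × 0.656^5 × 0.344^0 = 1 × 0.12148403 × 1.0000 = 0.121484
Relative intensity = 0.121484 / 0.334063 × 100 = 36.37

36.37%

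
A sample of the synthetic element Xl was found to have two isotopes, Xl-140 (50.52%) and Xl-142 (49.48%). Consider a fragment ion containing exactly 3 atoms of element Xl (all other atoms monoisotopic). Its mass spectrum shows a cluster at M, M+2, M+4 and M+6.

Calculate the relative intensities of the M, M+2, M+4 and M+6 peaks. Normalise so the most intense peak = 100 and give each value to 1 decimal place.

Expanding (0.5052 + 0.4948)^3:
P(M) = 0.5052^3 = 0.128941
P(M+2) = 3 × 0.5052^2 × 0.4948^1 = 0.378859
P(M+4) = 3 × 0.5052^1 × 0.4948^2 = 0.371060
P(M+6) = 0.4948^3 = 0.121140
The M+2 peak is largest (0.378859); scaling to 100 gives 34.0 : 100.0 : 97.9 : 32.0.

34.0 : 100.0 : 97.9 : 32.0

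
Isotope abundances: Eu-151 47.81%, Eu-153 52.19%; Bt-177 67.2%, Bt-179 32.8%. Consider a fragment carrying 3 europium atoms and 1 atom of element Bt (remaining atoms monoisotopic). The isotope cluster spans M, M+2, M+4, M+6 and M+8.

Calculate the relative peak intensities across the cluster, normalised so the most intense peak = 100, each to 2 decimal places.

Europium pattern (n=3): 0.10928391 : 0.3578871 : 0.39067407 : 0.14215492
Element Bt pattern (n=1): 0.6720 : 0.3280
Convolve the two distributions (both contribute in 2-u steps):
  M: 0.10928391×0.6720 = 0.073439
  M+2: 0.10928391×0.3280 + 0.3578871×0.6720 = 0.276345
  M+4: 0.3578871×0.3280 + 0.39067407×0.6720 = 0.379920
  M+6: 0.39067407×0.3280 + 0.14215492×0.6720 = 0.223669
  M+8: 0.14215492×0.3280 = 0.046627
Scale to base peak (0.379920) = 100: 19.33 : 72.74 : 100.00 : 58.87 : 12.27

19.33 : 72.74 : 100.00 : 58.87 : 12.27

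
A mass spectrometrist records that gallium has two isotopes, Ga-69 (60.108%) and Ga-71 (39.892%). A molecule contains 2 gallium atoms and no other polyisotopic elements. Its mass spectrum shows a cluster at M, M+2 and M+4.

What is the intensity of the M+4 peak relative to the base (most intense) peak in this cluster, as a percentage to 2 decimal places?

33.18%

Term probabilities: M 0.3613, M+2 0.4796, M+4 0.1591. Base peak = M+2.
P(M+2) = C(2,1) × 0.60108^1 × 0.39892^1 = 2 × 0.60108 × 0.39892 = 0.479566 (base)
P(M+4) = C(2,2) × 0.60108^0 × 0.39892^2 = 1 × 1.0000 × 0.15913717 = 0.159137
Relative intensity = 0.159137 / 0.479566 × 100 = 33.18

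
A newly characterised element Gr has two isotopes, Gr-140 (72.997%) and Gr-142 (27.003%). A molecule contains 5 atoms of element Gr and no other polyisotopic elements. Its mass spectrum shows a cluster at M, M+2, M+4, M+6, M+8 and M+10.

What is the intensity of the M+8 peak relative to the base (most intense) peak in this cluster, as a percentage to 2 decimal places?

Binomial terms of (0.72997 + 0.27003)^5: M 0.2073, M+2 0.3834, M+4 0.2836, M+6 0.1049, M+8 0.0194, M+10 0.0014 → M+2 is the base peak.
P(M+2) = C(5,1) × 0.72997^4 × 0.27003^1 = 5 × 0.28393573 × 0.27003 = 0.383356 (base)
P(M+8) = C(5,4) × 0.72997^1 × 0.27003^4 = 5 × 0.72997 × 0.00531677 = 0.019405
Relative intensity = 0.019405 / 0.383356 × 100 = 5.06

5.06%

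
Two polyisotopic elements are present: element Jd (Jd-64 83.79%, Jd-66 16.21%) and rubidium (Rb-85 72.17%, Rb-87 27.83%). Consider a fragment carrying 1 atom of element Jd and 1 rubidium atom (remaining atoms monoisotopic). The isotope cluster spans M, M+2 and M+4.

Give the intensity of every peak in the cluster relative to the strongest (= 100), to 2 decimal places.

Element Jd pattern (n=1): 0.8379 : 0.1621
Rubidium pattern (n=1): 0.7217 : 0.2783
Convolve the two distributions (both contribute in 2-u steps):
  M: 0.8379×0.7217 = 0.604712
  M+2: 0.8379×0.2783 + 0.1621×0.7217 = 0.350175
  M+4: 0.1621×0.2783 = 0.045112
Scale to base peak (0.604712) = 100: 100.00 : 57.91 : 7.46

100.00 : 57.91 : 7.46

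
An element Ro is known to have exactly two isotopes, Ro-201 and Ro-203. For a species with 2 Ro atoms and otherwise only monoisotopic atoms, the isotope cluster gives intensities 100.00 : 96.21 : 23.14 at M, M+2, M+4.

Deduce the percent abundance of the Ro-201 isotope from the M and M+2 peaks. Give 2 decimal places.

67.52%

If p is the fraction of Ro that is Ro-201, then I(M+2)/I(M) = [C(2,1)·p^1·(1−p)] / p^2 = 2·(1−p)/p = 96.21/100.00 = 0.9621
(1−p)/p = 0.9621/2 = 0.4810  ⇒  p = 1/(1 + 0.4810) = 0.6752
Ro-201: 67.52%, Ro-203: 32.48%.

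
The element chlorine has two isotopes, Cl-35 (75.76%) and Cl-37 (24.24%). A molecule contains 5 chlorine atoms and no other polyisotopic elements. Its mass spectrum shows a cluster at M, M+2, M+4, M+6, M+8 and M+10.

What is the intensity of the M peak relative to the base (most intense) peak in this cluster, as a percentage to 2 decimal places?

62.51%

Term probabilities: M 0.2496, M+2 0.3993, M+4 0.2555, M+6 0.0817, M+8 0.0131, M+10 0.0008. Base peak = M+2.
P(M+2) = C(5,1) × 0.7576^4 × 0.2424^1 = 5 × 0.32942751 × 0.2424 = 0.399266 (base)
P(M) = C(5,0) × 0.7576^5 × 0.2424^0 = 1 × 0.24957428 × 1.0000 = 0.249574
Relative intensity = 0.249574 / 0.399266 × 100 = 62.51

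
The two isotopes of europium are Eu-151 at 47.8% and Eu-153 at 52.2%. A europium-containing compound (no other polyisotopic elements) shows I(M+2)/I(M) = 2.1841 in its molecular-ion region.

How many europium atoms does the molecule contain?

2

With n Eu atoms, P(M+2)/P(M) = C(n,1)·p^(n−1)q / p^n = n·q/p = n · 0.522/0.478.
n = 2.1841 × 0.478/0.522 = 2.00 ≈ 2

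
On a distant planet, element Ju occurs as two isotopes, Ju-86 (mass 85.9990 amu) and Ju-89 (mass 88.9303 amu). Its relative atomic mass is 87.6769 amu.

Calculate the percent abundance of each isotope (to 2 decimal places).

Ju-86: 42.76%, Ju-89: 57.24%

Writing the weighted mean with unknown fraction x of Ju-86:
85.9990·x + 88.9303·(1 − x) = 87.6769
(85.9990 − 88.9303)·x = 87.6769 − 88.9303
x = -1.2534 / -2.9313 = 0.42759 → 42.76% Ju-86, 57.24% Ju-89.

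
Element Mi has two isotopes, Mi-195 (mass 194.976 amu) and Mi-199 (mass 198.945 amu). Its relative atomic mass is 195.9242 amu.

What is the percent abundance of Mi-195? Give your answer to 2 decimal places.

Writing the weighted mean with unknown fraction x of Mi-195:
194.976·x + 198.945·(1 − x) = 195.9242
(194.976 − 198.945)·x = 195.9242 − 198.945
x = -3.0208 / -3.969 = 0.76110 → 76.11% Mi-195, 23.89% Mi-199.

76.11%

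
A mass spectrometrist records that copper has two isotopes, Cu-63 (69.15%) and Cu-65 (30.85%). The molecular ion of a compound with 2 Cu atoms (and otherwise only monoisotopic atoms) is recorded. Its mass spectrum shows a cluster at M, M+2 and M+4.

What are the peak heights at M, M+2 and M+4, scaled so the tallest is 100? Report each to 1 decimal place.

100.0 : 89.2 : 19.9

The 2 Cu atoms are independent, so intensities follow the terms of (0.6915 + 0.3085)^2.
P(M) = 0.6915^2 = 0.478172
P(M+2) = 2 × 0.6915^1 × 0.3085^1 = 0.426656
P(M+4) = 0.3085^2 = 0.095172
The M peak is largest (0.478172); scaling to 100 gives 100.0 : 89.2 : 19.9.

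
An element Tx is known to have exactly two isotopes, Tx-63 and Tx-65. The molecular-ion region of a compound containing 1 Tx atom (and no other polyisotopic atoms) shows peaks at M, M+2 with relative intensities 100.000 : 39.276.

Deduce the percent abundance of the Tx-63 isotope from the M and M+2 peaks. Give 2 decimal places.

71.80%

Let p = fractional abundance of Tx-63. I(M+2)/I(M) = [C(1,1)·p^0·(1−p)] / p^1 = 1·(1−p)/p = 39.276/100.000 = 0.3928
(1−p)/p = 0.3928/1 = 0.3928  ⇒  p = 1/(1 + 0.3928) = 0.7180
Tx-63: 71.80%, Tx-65: 28.20%.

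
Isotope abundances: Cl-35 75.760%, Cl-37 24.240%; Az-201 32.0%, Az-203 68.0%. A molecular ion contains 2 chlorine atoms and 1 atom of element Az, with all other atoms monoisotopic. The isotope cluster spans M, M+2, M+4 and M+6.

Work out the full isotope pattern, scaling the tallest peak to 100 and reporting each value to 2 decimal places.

Chlorine pattern (n=2): 0.57395776 : 0.36728448 : 0.05875776
Element Az pattern (n=1): 0.3200 : 0.6800
Convolve the two distributions (both contribute in 2-u steps):
  M: 0.57395776×0.3200 = 0.183666
  M+2: 0.57395776×0.6800 + 0.36728448×0.3200 = 0.507822
  M+4: 0.36728448×0.6800 + 0.05875776×0.3200 = 0.268556
  M+6: 0.05875776×0.6800 = 0.039955
Scale to base peak (0.507822) = 100: 36.17 : 100.00 : 52.88 : 7.87

36.17 : 100.00 : 52.88 : 7.87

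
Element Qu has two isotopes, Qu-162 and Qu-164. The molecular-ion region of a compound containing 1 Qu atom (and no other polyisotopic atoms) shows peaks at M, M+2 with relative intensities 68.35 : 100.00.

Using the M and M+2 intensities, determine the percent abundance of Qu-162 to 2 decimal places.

40.60%

Let p = fractional abundance of Qu-162. I(M+2)/I(M) = [C(1,1)·p^0·(1−p)] / p^1 = 1·(1−p)/p = 100.00/68.35 = 1.4631
(1−p)/p = 1.4631/1 = 1.4631  ⇒  p = 1/(1 + 1.4631) = 0.4060
Qu-162: 40.60%, Qu-164: 59.40%.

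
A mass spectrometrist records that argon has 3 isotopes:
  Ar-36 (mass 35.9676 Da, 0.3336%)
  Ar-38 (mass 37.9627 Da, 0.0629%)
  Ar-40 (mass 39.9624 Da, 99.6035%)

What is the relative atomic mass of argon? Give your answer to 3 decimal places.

Ar = Σ fᵢ·mᵢ = 0.003336 × 35.9676 + 0.000629 × 37.9627 + 0.996035 × 39.9624
= 0.11999 + 0.02388 + 39.80395 = 39.94782 Da

39.948 Da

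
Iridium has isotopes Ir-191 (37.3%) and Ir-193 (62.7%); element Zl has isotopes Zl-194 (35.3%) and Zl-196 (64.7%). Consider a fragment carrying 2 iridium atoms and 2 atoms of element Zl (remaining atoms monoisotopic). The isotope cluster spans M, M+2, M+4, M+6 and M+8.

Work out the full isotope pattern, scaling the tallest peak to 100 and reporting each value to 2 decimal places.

4.62 : 32.46 : 85.48 : 100.00 : 43.84

Iridium pattern (n=2): 0.139129 : 0.467742 : 0.393129
Element Zl pattern (n=2): 0.124609 : 0.456782 : 0.418609
Convolve the two distributions (both contribute in 2-u steps):
  M: 0.139129×0.124609 = 0.017337
  M+2: 0.139129×0.456782 + 0.467742×0.124609 = 0.121836
  M+4: 0.139129×0.418609 + 0.467742×0.456782 + 0.393129×0.124609 = 0.320884
  M+6: 0.467742×0.418609 + 0.393129×0.456782 = 0.375375
  M+8: 0.393129×0.418609 = 0.164567
Scale to base peak (0.375375) = 100: 4.62 : 32.46 : 85.48 : 100.00 : 43.84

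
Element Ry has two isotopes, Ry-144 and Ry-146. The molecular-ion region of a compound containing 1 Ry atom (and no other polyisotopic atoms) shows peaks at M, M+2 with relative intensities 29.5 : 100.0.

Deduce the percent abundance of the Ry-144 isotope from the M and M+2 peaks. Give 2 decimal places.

22.78%

Write p for the Ry-144 fraction. I(M+2)/I(M) = [C(1,1)·p^0·(1−p)] / p^1 = 1·(1−p)/p = 100.0/29.5 = 3.3898
(1−p)/p = 3.3898/1 = 3.3898  ⇒  p = 1/(1 + 3.3898) = 0.2278
Ry-144: 22.78%, Ry-146: 77.22%.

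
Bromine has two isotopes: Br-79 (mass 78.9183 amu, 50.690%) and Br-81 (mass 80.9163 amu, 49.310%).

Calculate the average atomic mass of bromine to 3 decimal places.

The abundance-weighted mean is 0.50690 × 78.9183 + 0.49310 × 80.9163
= 40.00369 + 39.89983 = 79.90352 amu

79.904 amu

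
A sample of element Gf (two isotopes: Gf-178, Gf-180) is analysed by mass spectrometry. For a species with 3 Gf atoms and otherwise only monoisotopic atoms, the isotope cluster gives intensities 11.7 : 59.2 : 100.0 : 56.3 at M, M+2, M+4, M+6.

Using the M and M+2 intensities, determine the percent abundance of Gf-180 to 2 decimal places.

62.78%

Let p = fractional abundance of Gf-178. I(M+2)/I(M) = [C(3,1)·p^2·(1−p)] / p^3 = 3·(1−p)/p = 59.2/11.7 = 5.0598
(1−p)/p = 5.0598/3 = 1.6866  ⇒  p = 1/(1 + 1.6866) = 0.3722
Gf-178: 37.22%, Gf-180: 62.78%.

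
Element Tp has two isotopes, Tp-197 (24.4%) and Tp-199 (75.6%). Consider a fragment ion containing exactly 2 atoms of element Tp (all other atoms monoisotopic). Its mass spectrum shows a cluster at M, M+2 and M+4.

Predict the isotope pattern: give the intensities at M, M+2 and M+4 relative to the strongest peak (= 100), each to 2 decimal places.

Expanding (0.244 + 0.756)^2:
P(M) = 0.244^2 = 0.059536
P(M+2) = 2 × 0.244^1 × 0.756^1 = 0.368928
P(M+4) = 0.756^2 = 0.571536
The M+4 peak is largest (0.571536); scaling to 100 gives 10.42 : 64.55 : 100.00.

10.42 : 64.55 : 100.00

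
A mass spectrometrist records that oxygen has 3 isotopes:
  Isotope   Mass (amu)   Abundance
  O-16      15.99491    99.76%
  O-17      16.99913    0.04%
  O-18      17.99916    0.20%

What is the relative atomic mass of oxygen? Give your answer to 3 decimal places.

Ar = Σ fᵢ·mᵢ = 0.9976 × 15.99491 + 0.0004 × 16.99913 + 0.0020 × 17.99916
= 15.956522 + 0.006800 + 0.035998 = 15.999320 amu

15.999 amu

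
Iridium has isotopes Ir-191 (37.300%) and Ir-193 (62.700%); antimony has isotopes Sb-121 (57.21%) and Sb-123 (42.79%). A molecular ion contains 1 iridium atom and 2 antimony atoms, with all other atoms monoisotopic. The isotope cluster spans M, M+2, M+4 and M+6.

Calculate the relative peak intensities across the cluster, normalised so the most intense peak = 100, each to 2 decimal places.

Iridium pattern (n=1): 0.3730 : 0.6270
Antimony pattern (n=2): 0.32729841 : 0.48960318 : 0.18309841
Convolve the two distributions (both contribute in 2-u steps):
  M: 0.3730×0.32729841 = 0.122082
  M+2: 0.3730×0.48960318 + 0.6270×0.32729841 = 0.387838
  M+4: 0.3730×0.18309841 + 0.6270×0.48960318 = 0.375277
  M+6: 0.6270×0.18309841 = 0.114803
Scale to base peak (0.387838) = 100: 31.48 : 100.00 : 96.76 : 29.60

31.48 : 100.00 : 96.76 : 29.60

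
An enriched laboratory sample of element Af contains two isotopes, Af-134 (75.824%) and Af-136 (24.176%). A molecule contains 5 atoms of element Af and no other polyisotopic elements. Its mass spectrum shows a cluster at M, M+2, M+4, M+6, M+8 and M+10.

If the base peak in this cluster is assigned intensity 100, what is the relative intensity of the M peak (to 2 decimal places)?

62.73

Binomial terms of (0.75824 + 0.24176)^5: M 0.2506, M+2 0.3996, M+4 0.2548, M+6 0.0812, M+8 0.0130, M+10 0.0008 → M+2 is the base peak.
P(M+2) = C(5,1) × 0.75824^4 × 0.24176^1 = 5 × 0.33054209 × 0.24176 = 0.399559 (base)
P(M) = C(5,0) × 0.75824^5 × 0.24176^0 = 1 × 0.25063023 × 1.0000 = 0.250630
Relative intensity = 0.250630 / 0.399559 × 100 = 62.73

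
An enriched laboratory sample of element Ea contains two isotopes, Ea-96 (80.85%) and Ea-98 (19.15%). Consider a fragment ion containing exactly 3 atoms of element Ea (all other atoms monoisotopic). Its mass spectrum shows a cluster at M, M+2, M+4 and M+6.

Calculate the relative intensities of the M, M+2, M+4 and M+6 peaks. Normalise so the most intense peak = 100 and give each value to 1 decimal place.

100.0 : 71.1 : 16.8 : 1.3

Each Ea atom is independently Ea-96 (p = 0.8085) or Ea-98 (q = 0.1915); the cluster is the binomial expansion (p + q)^3.
P(M) = 0.8085^3 = 0.528494
P(M+2) = 3 × 0.8085^2 × 0.1915^1 = 0.375535
P(M+4) = 3 × 0.8085^1 × 0.1915^2 = 0.088949
P(M+6) = 0.1915^3 = 0.007023
The M peak is largest (0.528494); scaling to 100 gives 100.0 : 71.1 : 16.8 : 1.3.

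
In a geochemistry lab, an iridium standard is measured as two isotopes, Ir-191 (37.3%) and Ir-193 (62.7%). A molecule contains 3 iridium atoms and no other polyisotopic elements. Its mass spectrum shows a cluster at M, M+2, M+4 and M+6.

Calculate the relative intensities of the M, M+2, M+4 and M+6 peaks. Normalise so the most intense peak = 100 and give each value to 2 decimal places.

11.80 : 59.49 : 100.00 : 56.03

Expanding (0.373 + 0.627)^3:
P(M) = 0.373^3 = 0.051895
P(M+2) = 3 × 0.373^2 × 0.627^1 = 0.261702
P(M+4) = 3 × 0.373^1 × 0.627^2 = 0.439911
P(M+6) = 0.627^3 = 0.246492
The M+4 peak is largest (0.439911); scaling to 100 gives 11.80 : 59.49 : 100.00 : 56.03.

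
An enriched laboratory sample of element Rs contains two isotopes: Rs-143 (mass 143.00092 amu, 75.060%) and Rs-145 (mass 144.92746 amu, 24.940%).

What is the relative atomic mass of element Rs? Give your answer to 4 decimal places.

Ar = Σ fᵢ·mᵢ = 0.75060 × 143.00092 + 0.24940 × 144.92746
= 107.336491 + 36.144909 = 143.481400 amu

143.4814 amu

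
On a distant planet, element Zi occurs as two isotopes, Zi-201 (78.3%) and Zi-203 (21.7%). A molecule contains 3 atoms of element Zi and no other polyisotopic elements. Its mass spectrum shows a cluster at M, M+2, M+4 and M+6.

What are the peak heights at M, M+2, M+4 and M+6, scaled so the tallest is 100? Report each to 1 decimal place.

100.0 : 83.1 : 23.0 : 2.1

The 3 Zi atoms are independent, so intensities follow the terms of (0.783 + 0.217)^3.
P(M) = 0.783^3 = 0.480049
P(M+2) = 3 × 0.783^2 × 0.217^1 = 0.399121
P(M+4) = 3 × 0.783^1 × 0.217^2 = 0.110612
P(M+6) = 0.217^3 = 0.010218
The M peak is largest (0.480049); scaling to 100 gives 100.0 : 83.1 : 23.0 : 2.1.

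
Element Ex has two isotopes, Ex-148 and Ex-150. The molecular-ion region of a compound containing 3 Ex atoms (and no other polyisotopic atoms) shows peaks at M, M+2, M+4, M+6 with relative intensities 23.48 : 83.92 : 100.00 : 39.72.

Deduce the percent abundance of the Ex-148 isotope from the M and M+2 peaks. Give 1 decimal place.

45.6%

If p is the fraction of Ex that is Ex-148, then I(M+2)/I(M) = [C(3,1)·p^2·(1−p)] / p^3 = 3·(1−p)/p = 83.92/23.48 = 3.5741
(1−p)/p = 3.5741/3 = 1.1914  ⇒  p = 1/(1 + 1.1914) = 0.4563
Ex-148: 45.6%, Ex-150: 54.4%.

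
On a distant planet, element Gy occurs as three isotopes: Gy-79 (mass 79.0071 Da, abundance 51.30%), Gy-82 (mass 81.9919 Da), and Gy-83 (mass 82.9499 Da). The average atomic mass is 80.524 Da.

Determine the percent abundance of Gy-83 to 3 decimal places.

Let x and y be the fractions of Gy-82 and Gy-83. Then x + y = 1 − 0.5130 = 0.4870 and 81.9919x + 82.9499y = 80.524 − 0.5130×79.0071 = 39.9933577.
Substituting: 81.9919x + 82.9499(0.4870 − x) = 39.9933577
(81.9919 − 82.9499)x = -0.4032436  ⇒  x = 0.42092, y = 0.06608
Gy-82: 42.092%, Gy-83: 6.608%.

6.608%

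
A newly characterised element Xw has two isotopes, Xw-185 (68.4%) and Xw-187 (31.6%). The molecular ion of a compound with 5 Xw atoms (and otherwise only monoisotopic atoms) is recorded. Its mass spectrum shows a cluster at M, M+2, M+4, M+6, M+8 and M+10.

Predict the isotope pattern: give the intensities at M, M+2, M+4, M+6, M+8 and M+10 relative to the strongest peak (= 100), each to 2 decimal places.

43.29 : 100.00 : 92.40 : 42.69 : 9.86 : 0.91

Each Xw atom is independently Xw-185 (p = 0.684) or Xw-187 (q = 0.316); the cluster is the binomial expansion (p + q)^5.
P(M) = 0.684^5 = 0.149720
P(M+2) = 5 × 0.684^4 × 0.316^1 = 0.345845
P(M+4) = 10 × 0.684^3 × 0.316^2 = 0.319553
P(M+6) = 10 × 0.684^2 × 0.316^3 = 0.147630
P(M+8) = 5 × 0.684^1 × 0.316^4 = 0.034102
P(M+10) = 0.316^5 = 0.003151
The M+2 peak is largest (0.345845); scaling to 100 gives 43.29 : 100.00 : 92.40 : 42.69 : 9.86 : 0.91.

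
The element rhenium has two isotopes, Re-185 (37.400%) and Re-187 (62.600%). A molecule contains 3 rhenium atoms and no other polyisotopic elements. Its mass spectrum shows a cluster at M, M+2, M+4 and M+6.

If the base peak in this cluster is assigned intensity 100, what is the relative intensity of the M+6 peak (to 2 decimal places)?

Term probabilities: M 0.0523, M+2 0.2627, M+4 0.4397, M+6 0.2453. Base peak = M+4.
P(M+4) = C(3,2) × 0.37400^1 × 0.62600^2 = 3 × 0.3740 × 0.391876 = 0.439685 (base)
P(M+6) = C(3,3) × 0.37400^0 × 0.62600^3 = 1 × 1.0000 × 0.24531438 = 0.245314
Relative intensity = 0.245314 / 0.439685 × 100 = 55.79

55.79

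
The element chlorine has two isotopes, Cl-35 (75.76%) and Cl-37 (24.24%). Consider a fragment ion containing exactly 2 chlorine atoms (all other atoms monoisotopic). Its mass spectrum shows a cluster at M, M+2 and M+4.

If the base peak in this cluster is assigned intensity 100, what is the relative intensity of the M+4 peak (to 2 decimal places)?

Binomial terms of (0.7576 + 0.2424)^2: M 0.5740, M+2 0.3673, M+4 0.0588 → M is the base peak.
P(M) = C(2,0) × 0.7576^2 × 0.2424^0 = 1 × 0.57395776 × 1.0000 = 0.573958 (base)
P(M+4) = C(2,2) × 0.7576^0 × 0.2424^2 = 1 × 1.0000 × 0.05875776 = 0.058758
Relative intensity = 0.058758 / 0.573958 × 100 = 10.24

10.24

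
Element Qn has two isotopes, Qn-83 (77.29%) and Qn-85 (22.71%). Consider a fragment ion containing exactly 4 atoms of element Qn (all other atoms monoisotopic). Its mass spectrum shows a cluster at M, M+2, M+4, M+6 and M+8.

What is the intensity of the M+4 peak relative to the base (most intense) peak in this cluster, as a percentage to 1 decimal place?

(0.7729 + 0.2271)^4 gives M 0.3569, M+2 0.4194, M+4 0.1849, M+6 0.0362, M+8 0.0027; the largest is M+2.
P(M+2) = C(4,1) × 0.7729^3 × 0.2271^1 = 4 × 0.46171068 × 0.2271 = 0.419418 (base)
P(M+4) = C(4,2) × 0.7729^2 × 0.2271^2 = 6 × 0.59737441 × 0.05157441 = 0.184855
Relative intensity = 0.184855 / 0.419418 × 100 = 44.1

44.1%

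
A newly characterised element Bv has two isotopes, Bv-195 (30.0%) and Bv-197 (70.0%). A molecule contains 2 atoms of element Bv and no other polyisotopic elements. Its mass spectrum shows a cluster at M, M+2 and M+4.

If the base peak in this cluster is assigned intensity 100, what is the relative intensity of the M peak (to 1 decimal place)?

18.4

(0.300 + 0.700)^2 gives M 0.0900, M+2 0.4200, M+4 0.4900; the largest is M+4.
P(M+4) = C(2,2) × 0.300^0 × 0.700^2 = 1 × 1.0000 × 0.4900 = 0.490000 (base)
P(M) = C(2,0) × 0.300^2 × 0.700^0 = 1 × 0.0900 × 1.0000 = 0.090000
Relative intensity = 0.090000 / 0.490000 × 100 = 18.4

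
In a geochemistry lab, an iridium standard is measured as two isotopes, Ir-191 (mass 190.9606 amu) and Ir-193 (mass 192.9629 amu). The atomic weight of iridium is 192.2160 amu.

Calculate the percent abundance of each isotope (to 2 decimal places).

Writing the weighted mean with unknown fraction x of Ir-191:
190.9606·x + 192.9629·(1 − x) = 192.2160
(190.9606 − 192.9629)·x = 192.2160 − 192.9629
x = -0.7469 / -2.0023 = 0.37302 → 37.30% Ir-191, 62.70% Ir-193.

Ir-191: 37.30%, Ir-193: 62.70%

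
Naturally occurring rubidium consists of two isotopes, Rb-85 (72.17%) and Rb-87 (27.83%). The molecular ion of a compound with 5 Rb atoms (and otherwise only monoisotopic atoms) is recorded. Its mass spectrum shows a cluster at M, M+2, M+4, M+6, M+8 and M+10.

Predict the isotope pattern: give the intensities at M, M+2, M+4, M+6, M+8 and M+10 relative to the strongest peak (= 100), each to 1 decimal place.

51.9 : 100.0 : 77.1 : 29.7 : 5.7 : 0.4

Each Rb atom is independently Rb-85 (p = 0.7217) or Rb-87 (q = 0.2783); the cluster is the binomial expansion (p + q)^5.
P(M) = 0.7217^5 = 0.195787
P(M+2) = 5 × 0.7217^4 × 0.2783^1 = 0.377494
P(M+4) = 10 × 0.7217^3 × 0.2783^2 = 0.291136
P(M+6) = 10 × 0.7217^2 × 0.2783^3 = 0.112267
P(M+8) = 5 × 0.7217^1 × 0.2783^4 = 0.021646
P(M+10) = 0.2783^5 = 0.001669
The M+2 peak is largest (0.377494); scaling to 100 gives 51.9 : 100.0 : 77.1 : 29.7 : 5.7 : 0.4.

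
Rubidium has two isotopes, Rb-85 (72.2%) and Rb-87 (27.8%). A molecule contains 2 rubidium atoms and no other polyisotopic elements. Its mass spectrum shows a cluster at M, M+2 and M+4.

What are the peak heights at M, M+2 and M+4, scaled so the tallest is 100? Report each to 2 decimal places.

Expanding (0.722 + 0.278)^2:
P(M) = 0.722^2 = 0.521284
P(M+2) = 2 × 0.722^1 × 0.278^1 = 0.401432
P(M+4) = 0.278^2 = 0.077284
The M peak is largest (0.521284); scaling to 100 gives 100.00 : 77.01 : 14.83.

100.00 : 77.01 : 14.83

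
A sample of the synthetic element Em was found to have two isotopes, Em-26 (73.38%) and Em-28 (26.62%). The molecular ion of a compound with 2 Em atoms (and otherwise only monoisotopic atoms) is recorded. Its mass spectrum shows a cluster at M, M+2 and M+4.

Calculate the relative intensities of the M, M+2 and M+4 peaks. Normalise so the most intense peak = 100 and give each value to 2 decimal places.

Expanding (0.7338 + 0.2662)^2:
P(M) = 0.7338^2 = 0.538462
P(M+2) = 2 × 0.7338^1 × 0.2662^1 = 0.390675
P(M+4) = 0.2662^2 = 0.070862
The M peak is largest (0.538462); scaling to 100 gives 100.00 : 72.55 : 13.16.

100.00 : 72.55 : 13.16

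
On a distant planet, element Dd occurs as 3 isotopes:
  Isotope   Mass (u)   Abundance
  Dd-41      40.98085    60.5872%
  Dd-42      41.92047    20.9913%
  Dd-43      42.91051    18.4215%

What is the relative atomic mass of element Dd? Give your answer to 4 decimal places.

Ar = Σ fᵢ·mᵢ = 0.605872 × 40.98085 + 0.209913 × 41.92047 + 0.184215 × 42.91051
= 24.829150 + 8.799652 + 7.904760 = 41.533562 u

41.5336 u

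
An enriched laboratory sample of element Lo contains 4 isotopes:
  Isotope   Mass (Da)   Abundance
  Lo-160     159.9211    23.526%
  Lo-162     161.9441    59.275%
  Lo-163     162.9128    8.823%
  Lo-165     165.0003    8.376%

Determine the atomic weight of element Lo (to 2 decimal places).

Average mass = Σ (abundance × isotope mass) = 0.23526 × 159.9211 + 0.59275 × 161.9441 + 0.08823 × 162.9128 + 0.08376 × 165.0003
= 37.62304 + 95.99237 + 14.37380 + 13.82043 = 161.80964 Da

161.81 Da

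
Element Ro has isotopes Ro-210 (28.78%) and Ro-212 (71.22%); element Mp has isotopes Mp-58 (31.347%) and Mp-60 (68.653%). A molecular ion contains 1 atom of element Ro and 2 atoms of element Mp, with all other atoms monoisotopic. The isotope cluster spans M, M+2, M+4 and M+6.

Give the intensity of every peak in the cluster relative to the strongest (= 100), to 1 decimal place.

Element Ro pattern (n=1): 0.2878 : 0.7122
Element Mp pattern (n=2): 0.09826344 : 0.43041312 : 0.47132344
Convolve the two distributions (both contribute in 2-u steps):
  M: 0.2878×0.09826344 = 0.028280
  M+2: 0.2878×0.43041312 + 0.7122×0.09826344 = 0.193856
  M+4: 0.2878×0.47132344 + 0.7122×0.43041312 = 0.442187
  M+6: 0.7122×0.47132344 = 0.335677
Scale to base peak (0.442187) = 100: 6.4 : 43.8 : 100.0 : 75.9

6.4 : 43.8 : 100.0 : 75.9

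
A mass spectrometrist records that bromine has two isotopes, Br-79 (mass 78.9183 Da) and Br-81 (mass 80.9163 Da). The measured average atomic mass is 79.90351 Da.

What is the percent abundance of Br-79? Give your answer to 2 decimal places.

With x = fraction of Br-79 (so Br-81 is 1 − x):
78.9183·x + 80.9163·(1 − x) = 79.90351
(78.9183 − 80.9163)·x = 79.90351 − 80.9163
x = -1.01279 / -1.9980 = 0.50690 → 50.69% Br-79, 49.31% Br-81.

50.69%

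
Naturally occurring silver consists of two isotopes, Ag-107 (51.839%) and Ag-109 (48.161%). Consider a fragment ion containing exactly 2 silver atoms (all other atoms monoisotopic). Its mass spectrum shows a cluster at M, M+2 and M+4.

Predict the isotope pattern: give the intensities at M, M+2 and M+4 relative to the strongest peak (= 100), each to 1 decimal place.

Each Ag atom is independently Ag-107 (p = 0.51839) or Ag-109 (q = 0.48161); the cluster is the binomial expansion (p + q)^2.
P(M) = 0.51839^2 = 0.268728
P(M+2) = 2 × 0.51839^1 × 0.48161^1 = 0.499324
P(M+4) = 0.48161^2 = 0.231948
The M+2 peak is largest (0.499324); scaling to 100 gives 53.8 : 100.0 : 46.5.

53.8 : 100.0 : 46.5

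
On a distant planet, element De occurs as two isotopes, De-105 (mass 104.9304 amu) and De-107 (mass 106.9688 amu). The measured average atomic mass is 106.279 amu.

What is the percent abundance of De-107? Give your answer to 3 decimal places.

With x = fraction of De-105 (so De-107 is 1 − x):
104.9304·x + 106.9688·(1 − x) = 106.279
(104.9304 − 106.9688)·x = 106.279 − 106.9688
x = -0.6898 / -2.0384 = 0.33840 → 33.840% De-105, 66.160% De-107.

66.160%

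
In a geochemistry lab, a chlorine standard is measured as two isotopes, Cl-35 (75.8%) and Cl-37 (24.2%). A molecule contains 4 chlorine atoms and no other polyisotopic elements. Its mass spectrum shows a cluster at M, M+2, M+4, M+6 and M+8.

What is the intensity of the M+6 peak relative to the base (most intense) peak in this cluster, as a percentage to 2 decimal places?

Term probabilities: M 0.3301, M+2 0.4216, M+4 0.2019, M+6 0.0430, M+8 0.0034. Base peak = M+2.
P(M+2) = C(4,1) × 0.758^3 × 0.242^1 = 4 × 0.43551951 × 0.2420 = 0.421583 (base)
P(M+6) = C(4,3) × 0.758^1 × 0.242^3 = 4 × 0.7580 × 0.01417249 = 0.042971
Relative intensity = 0.042971 / 0.421583 × 100 = 10.19

10.19%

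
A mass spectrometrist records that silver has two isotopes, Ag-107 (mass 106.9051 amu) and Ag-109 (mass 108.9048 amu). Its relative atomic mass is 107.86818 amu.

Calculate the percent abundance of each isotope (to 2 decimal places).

Writing the weighted mean with unknown fraction x of Ag-107:
106.9051·x + 108.9048·(1 − x) = 107.86818
(106.9051 − 108.9048)·x = 107.86818 − 108.9048
x = -1.03662 / -1.9997 = 0.51839 → 51.84% Ag-107, 48.16% Ag-109.

Ag-107: 51.84%, Ag-109: 48.16%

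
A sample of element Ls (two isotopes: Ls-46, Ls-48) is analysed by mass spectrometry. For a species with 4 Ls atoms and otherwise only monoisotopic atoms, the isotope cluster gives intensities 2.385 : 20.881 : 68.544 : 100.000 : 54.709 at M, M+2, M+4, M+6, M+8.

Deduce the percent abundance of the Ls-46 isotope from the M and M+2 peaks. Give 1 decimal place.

31.4%

Let p = fractional abundance of Ls-46. I(M+2)/I(M) = [C(4,1)·p^3·(1−p)] / p^4 = 4·(1−p)/p = 20.881/2.385 = 8.7551
(1−p)/p = 8.7551/4 = 2.1888  ⇒  p = 1/(1 + 2.1888) = 0.3136
Ls-46: 31.4%, Ls-48: 68.6%.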